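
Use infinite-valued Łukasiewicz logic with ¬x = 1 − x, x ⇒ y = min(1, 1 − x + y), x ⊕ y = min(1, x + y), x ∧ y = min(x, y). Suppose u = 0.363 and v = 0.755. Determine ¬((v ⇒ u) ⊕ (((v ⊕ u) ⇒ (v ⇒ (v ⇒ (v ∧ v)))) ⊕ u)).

0.000

v ⇒ u = min(1, 1 − 0.755 + 0.363) = min(1, 0.608) = 0.608
v ⊕ u = min(1, 0.755 + 0.363) = min(1, 1.118) = 1.000
v ∧ v = min(0.755, 0.755) = 0.755
v ⇒ (v ∧ v) = min(1, 1 − 0.755 + 0.755) = min(1, 1.000) = 1.000
v ⇒ (v ⇒ (v ∧ v)) = min(1, 1 − 0.755 + 1.000) = min(1, 1.245) = 1.000
(v ⊕ u) ⇒ (v ⇒ (v ⇒ (v ∧ v))) = min(1, 1 − 1.000 + 1.000) = min(1, 1.000) = 1.000
((v ⊕ u) ⇒ (v ⇒ (v ⇒ (v ∧ v)))) ⊕ u = min(1, 1.000 + 0.363) = min(1, 1.363) = 1.000
(v ⇒ u) ⊕ (((v ⊕ u) ⇒ (v ⇒ (v ⇒ (v ∧ v)))) ⊕ u) = min(1, 0.608 + 1.000) = min(1, 1.608) = 1.000
¬((v ⇒ u) ⊕ (((v ⊕ u) ⇒ (v ⇒ (v ⇒ (v ∧ v)))) ⊕ u)) = 1 − 1.000 = 0.000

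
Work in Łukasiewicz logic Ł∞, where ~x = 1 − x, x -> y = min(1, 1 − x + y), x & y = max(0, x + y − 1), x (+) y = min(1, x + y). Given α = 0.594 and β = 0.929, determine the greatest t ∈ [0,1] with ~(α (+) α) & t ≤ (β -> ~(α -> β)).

α (+) α = min(1, 0.594 + 0.594) = min(1, 1.188) = 1.000
~(α (+) α) = 1 − 1.000 = 0.000
So the left factor is ~(α (+) α) = 0.000.
α -> β = min(1, 1 − 0.594 + 0.929) = min(1, 1.335) = 1.000
~(α -> β) = 1 − 1.000 = 0.000
β -> ~(α -> β) = min(1, 1 − 0.929 + 0.000) = min(1, 0.071) = 0.071
So the right-hand bound is β -> ~(α -> β) = 0.071.
The residuum of the Łukasiewicz t-norm gives the supremum: min(1, 1 − 0.000 + 0.071).
1 − 0.000 + 0.071 = 1.071, so t = min(1, 1.071) = 1.000.
Check: 0.000 & 1.000 = max(0, 0.000) = 0.000 ≤ 0.071.

1.000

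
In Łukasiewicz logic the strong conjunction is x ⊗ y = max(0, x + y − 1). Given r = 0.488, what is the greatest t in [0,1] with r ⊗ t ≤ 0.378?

0.890

The residuum of the Łukasiewicz t-norm gives the supremum: min(1, 1 − 0.488 + 0.378).
1 − 0.488 + 0.378 = 0.890, so t = min(1, 0.890) = 0.890.
Check: 0.488 ⊗ 0.890 = max(0, 0.378) = 0.378 ≤ 0.378.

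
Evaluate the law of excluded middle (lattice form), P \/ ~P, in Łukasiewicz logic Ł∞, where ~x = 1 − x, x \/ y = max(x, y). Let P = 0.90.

~P = 1 − 0.90 = 0.10
P \/ ~P = max(0.90, 0.10) = 0.90
(The value 0.90 < 1 shows this instance is not satisfied; not a Ł∞-tautology — its value is max(a, 1−a).)

0.90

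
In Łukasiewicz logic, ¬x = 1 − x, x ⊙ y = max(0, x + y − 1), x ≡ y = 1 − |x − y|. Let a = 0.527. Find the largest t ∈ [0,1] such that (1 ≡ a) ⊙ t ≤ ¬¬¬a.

1 ≡ a = 1 − |1.000 − 0.527| = 1 − 0.473 = 0.527
So the left factor is 1 ≡ a = 0.527.
¬a = 1 − 0.527 = 0.473
¬¬a = 1 − 0.473 = 0.527
¬¬¬a = 1 − 0.527 = 0.473
So the right-hand bound is ¬¬¬a = 0.473.
The residuum of the Łukasiewicz t-norm gives the supremum: min(1, 1 − 0.527 + 0.473).
1 − 0.527 + 0.473 = 0.946, so t = min(1, 0.946) = 0.946.
Check: 0.527 ⊙ 0.946 = max(0, 0.473) = 0.473 ≤ 0.473.

0.946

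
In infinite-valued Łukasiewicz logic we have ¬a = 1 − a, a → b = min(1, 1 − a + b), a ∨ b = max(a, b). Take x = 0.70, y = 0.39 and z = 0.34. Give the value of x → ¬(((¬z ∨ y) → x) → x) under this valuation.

0.60

¬z = 1 − 0.34 = 0.66
¬z ∨ y = max(0.66, 0.39) = 0.66
(¬z ∨ y) → x = min(1, 1 − 0.66 + 0.70) = min(1, 1.04) = 1.00
((¬z ∨ y) → x) → x = min(1, 1 − 1.00 + 0.70) = min(1, 0.70) = 0.70
¬(((¬z ∨ y) → x) → x) = 1 − 0.70 = 0.30
x → ¬(((¬z ∨ y) → x) → x) = min(1, 1 − 0.70 + 0.30) = min(1, 0.60) = 0.60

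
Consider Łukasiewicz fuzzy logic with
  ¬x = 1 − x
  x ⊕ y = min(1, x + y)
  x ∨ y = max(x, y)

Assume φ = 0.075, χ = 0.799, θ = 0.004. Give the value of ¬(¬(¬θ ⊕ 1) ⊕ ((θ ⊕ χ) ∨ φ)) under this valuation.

0.197

¬θ = 1 − 0.004 = 0.996
¬θ ⊕ 1 = min(1, 0.996 + 1.000) = min(1, 1.996) = 1.000
¬(¬θ ⊕ 1) = 1 − 1.000 = 0.000
θ ⊕ χ = min(1, 0.004 + 0.799) = min(1, 0.803) = 0.803
(θ ⊕ χ) ∨ φ = max(0.803, 0.075) = 0.803
¬(¬θ ⊕ 1) ⊕ ((θ ⊕ χ) ∨ φ) = min(1, 0.000 + 0.803) = min(1, 0.803) = 0.803
¬(¬(¬θ ⊕ 1) ⊕ ((θ ⊕ χ) ∨ φ)) = 1 − 0.803 = 0.197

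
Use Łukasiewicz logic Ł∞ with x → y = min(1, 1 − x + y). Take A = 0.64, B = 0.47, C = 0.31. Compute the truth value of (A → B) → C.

A → B = min(1, 1 − 0.64 + 0.47) = min(1, 0.83) = 0.83
(A → B) → C = min(1, 1 − 0.83 + 0.31) = min(1, 0.48) = 0.48

0.48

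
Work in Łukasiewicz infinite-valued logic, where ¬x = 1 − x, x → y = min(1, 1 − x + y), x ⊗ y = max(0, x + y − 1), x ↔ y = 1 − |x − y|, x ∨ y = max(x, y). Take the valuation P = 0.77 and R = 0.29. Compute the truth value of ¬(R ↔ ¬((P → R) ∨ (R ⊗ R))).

P → R = min(1, 1 − 0.77 + 0.29) = min(1, 0.52) = 0.52
R ⊗ R = max(0, 0.29 + 0.29 − 1) = max(0, -0.42) = 0.00
(P → R) ∨ (R ⊗ R) = max(0.52, 0.00) = 0.52
¬((P → R) ∨ (R ⊗ R)) = 1 − 0.52 = 0.48
R ↔ ¬((P → R) ∨ (R ⊗ R)) = 1 − |0.29 − 0.48| = 1 − 0.19 = 0.81
¬(R ↔ ¬((P → R) ∨ (R ⊗ R))) = 1 − 0.81 = 0.19

0.19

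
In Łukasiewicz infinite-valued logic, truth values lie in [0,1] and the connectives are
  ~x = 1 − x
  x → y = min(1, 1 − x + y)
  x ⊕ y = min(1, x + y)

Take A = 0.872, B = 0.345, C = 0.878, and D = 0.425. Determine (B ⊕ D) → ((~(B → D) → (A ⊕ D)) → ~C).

0.352

B ⊕ D = min(1, 0.345 + 0.425) = min(1, 0.770) = 0.770
B → D = min(1, 1 − 0.345 + 0.425) = min(1, 1.080) = 1.000
~(B → D) = 1 − 1.000 = 0.000
A ⊕ D = min(1, 0.872 + 0.425) = min(1, 1.297) = 1.000
~(B → D) → (A ⊕ D) = min(1, 1 − 0.000 + 1.000) = min(1, 2.000) = 1.000
~C = 1 − 0.878 = 0.122
(~(B → D) → (A ⊕ D)) → ~C = min(1, 1 − 1.000 + 0.122) = min(1, 0.122) = 0.122
(B ⊕ D) → ((~(B → D) → (A ⊕ D)) → ~C) = min(1, 1 − 0.770 + 0.122) = min(1, 0.352) = 0.352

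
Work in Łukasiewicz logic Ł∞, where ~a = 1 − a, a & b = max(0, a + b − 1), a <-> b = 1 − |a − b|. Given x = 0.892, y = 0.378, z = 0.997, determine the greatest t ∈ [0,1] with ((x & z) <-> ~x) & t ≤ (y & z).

1.000

x & z = max(0, 0.892 + 0.997 − 1) = max(0, 0.889) = 0.889
~x = 1 − 0.892 = 0.108
(x & z) <-> ~x = 1 − |0.889 − 0.108| = 1 − 0.781 = 0.219
So the left factor is (x & z) <-> ~x = 0.219.
y & z = max(0, 0.378 + 0.997 − 1) = max(0, 0.375) = 0.375
So the right-hand bound is y & z = 0.375.
The residuum of the Łukasiewicz t-norm gives the supremum: min(1, 1 − 0.219 + 0.375).
1 − 0.219 + 0.375 = 1.156, so t = min(1, 1.156) = 1.000.
Check: 0.219 & 1.000 = max(0, 0.219) = 0.219 ≤ 0.375.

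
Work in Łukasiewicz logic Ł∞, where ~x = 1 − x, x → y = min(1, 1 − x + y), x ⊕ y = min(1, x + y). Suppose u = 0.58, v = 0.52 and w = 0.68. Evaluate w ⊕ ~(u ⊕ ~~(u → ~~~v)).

0.68

~v = 1 − 0.52 = 0.48
~~v = 1 − 0.48 = 0.52
~~~v = 1 − 0.52 = 0.48
u → ~~~v = min(1, 1 − 0.58 + 0.48) = min(1, 0.90) = 0.90
~(u → ~~~v) = 1 − 0.90 = 0.10
~~(u → ~~~v) = 1 − 0.10 = 0.90
u ⊕ ~~(u → ~~~v) = min(1, 0.58 + 0.90) = min(1, 1.48) = 1.00
~(u ⊕ ~~(u → ~~~v)) = 1 − 1.00 = 0.00
w ⊕ ~(u ⊕ ~~(u → ~~~v)) = min(1, 0.68 + 0.00) = min(1, 0.68) = 0.68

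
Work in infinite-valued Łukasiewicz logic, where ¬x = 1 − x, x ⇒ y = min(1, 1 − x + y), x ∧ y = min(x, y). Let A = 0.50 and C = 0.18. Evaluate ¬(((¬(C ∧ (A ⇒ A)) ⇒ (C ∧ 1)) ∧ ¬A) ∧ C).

A ⇒ A = min(1, 1 − 0.50 + 0.50) = min(1, 1.00) = 1.00
C ∧ (A ⇒ A) = min(0.18, 1.00) = 0.18
¬(C ∧ (A ⇒ A)) = 1 − 0.18 = 0.82
C ∧ 1 = min(0.18, 1.00) = 0.18
¬(C ∧ (A ⇒ A)) ⇒ (C ∧ 1) = min(1, 1 − 0.82 + 0.18) = min(1, 0.36) = 0.36
¬A = 1 − 0.50 = 0.50
(¬(C ∧ (A ⇒ A)) ⇒ (C ∧ 1)) ∧ ¬A = min(0.36, 0.50) = 0.36
((¬(C ∧ (A ⇒ A)) ⇒ (C ∧ 1)) ∧ ¬A) ∧ C = min(0.36, 0.18) = 0.18
¬(((¬(C ∧ (A ⇒ A)) ⇒ (C ∧ 1)) ∧ ¬A) ∧ C) = 1 − 0.18 = 0.82

0.82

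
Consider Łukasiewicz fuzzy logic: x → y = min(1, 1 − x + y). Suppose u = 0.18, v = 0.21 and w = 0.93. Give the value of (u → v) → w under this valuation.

u → v = min(1, 1 − 0.18 + 0.21) = min(1, 1.03) = 1.00
(u → v) → w = min(1, 1 − 1.00 + 0.93) = min(1, 0.93) = 0.93

0.93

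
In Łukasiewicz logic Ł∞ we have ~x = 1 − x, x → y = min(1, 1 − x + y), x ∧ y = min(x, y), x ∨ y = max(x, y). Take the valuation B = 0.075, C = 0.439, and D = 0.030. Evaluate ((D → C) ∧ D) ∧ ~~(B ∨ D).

0.030

D → C = min(1, 1 − 0.030 + 0.439) = min(1, 1.409) = 1.000
(D → C) ∧ D = min(1.000, 0.030) = 0.030
B ∨ D = max(0.075, 0.030) = 0.075
~(B ∨ D) = 1 − 0.075 = 0.925
~~(B ∨ D) = 1 − 0.925 = 0.075
((D → C) ∧ D) ∧ ~~(B ∨ D) = min(0.030, 0.075) = 0.030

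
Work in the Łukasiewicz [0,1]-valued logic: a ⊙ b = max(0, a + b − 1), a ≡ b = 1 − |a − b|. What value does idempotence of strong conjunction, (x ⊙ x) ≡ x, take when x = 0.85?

0.85

x ⊙ x = max(0, 0.85 + 0.85 − 1) = max(0, 0.70) = 0.70
(x ⊙ x) ≡ x = 1 − |0.70 − 0.85| = 1 − 0.15 = 0.85
(The value 0.85 < 1 shows this instance is not satisfied; fails in Ł∞ since a ⊗ a = max(0, 2a−1) ≠ a in general.)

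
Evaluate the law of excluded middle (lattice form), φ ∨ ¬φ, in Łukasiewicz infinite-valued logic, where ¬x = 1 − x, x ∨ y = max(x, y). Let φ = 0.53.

¬φ = 1 − 0.53 = 0.47
φ ∨ ¬φ = max(0.53, 0.47) = 0.53
(The value 0.53 < 1 shows this instance is not satisfied; not a Ł∞-tautology — its value is max(a, 1−a).)

0.53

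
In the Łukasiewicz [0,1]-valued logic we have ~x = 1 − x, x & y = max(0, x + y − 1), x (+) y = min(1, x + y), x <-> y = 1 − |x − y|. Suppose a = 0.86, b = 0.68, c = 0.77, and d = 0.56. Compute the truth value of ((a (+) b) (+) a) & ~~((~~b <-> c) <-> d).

0.65

a (+) b = min(1, 0.86 + 0.68) = min(1, 1.54) = 1.00
(a (+) b) (+) a = min(1, 1.00 + 0.86) = min(1, 1.86) = 1.00
~b = 1 − 0.68 = 0.32
~~b = 1 − 0.32 = 0.68
~~b <-> c = 1 − |0.68 − 0.77| = 1 − 0.09 = 0.91
(~~b <-> c) <-> d = 1 − |0.91 − 0.56| = 1 − 0.35 = 0.65
~((~~b <-> c) <-> d) = 1 − 0.65 = 0.35
~~((~~b <-> c) <-> d) = 1 − 0.35 = 0.65
((a (+) b) (+) a) & ~~((~~b <-> c) <-> d) = max(0, 1.00 + 0.65 − 1) = max(0, 0.65) = 0.65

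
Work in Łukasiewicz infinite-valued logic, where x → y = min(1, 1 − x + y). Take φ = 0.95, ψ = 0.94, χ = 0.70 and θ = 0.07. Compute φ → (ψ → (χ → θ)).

0.48

χ → θ = min(1, 1 − 0.70 + 0.07) = min(1, 0.37) = 0.37
ψ → (χ → θ) = min(1, 1 − 0.94 + 0.37) = min(1, 0.43) = 0.43
φ → (ψ → (χ → θ)) = min(1, 1 − 0.95 + 0.43) = min(1, 0.48) = 0.48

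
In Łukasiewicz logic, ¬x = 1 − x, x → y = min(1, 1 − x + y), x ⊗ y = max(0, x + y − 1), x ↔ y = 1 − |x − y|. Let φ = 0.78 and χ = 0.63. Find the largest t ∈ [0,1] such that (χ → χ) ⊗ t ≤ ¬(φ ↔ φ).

0.00

χ → χ = min(1, 1 − 0.63 + 0.63) = min(1, 1.00) = 1.00
So the left factor is χ → χ = 1.00.
φ ↔ φ = 1 − |0.78 − 0.78| = 1 − 0.00 = 1.00
¬(φ ↔ φ) = 1 − 1.00 = 0.00
So the right-hand bound is ¬(φ ↔ φ) = 0.00.
The residuum of the Łukasiewicz t-norm gives the supremum: min(1, 1 − 1.00 + 0.00).
1 − 1.00 + 0.00 = 0.00, so t = min(1, 0.00) = 0.00.
Check: 1.00 ⊗ 0.00 = max(0, 0.00) = 0.00 ≤ 0.00.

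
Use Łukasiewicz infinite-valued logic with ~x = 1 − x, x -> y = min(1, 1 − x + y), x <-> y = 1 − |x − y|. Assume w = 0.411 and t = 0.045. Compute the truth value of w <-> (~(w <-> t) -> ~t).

w <-> t = 1 − |0.411 − 0.045| = 1 − 0.366 = 0.634
~(w <-> t) = 1 − 0.634 = 0.366
~t = 1 − 0.045 = 0.955
~(w <-> t) -> ~t = min(1, 1 − 0.366 + 0.955) = min(1, 1.589) = 1.000
w <-> (~(w <-> t) -> ~t) = 1 − |0.411 − 1.000| = 1 − 0.589 = 0.411

0.411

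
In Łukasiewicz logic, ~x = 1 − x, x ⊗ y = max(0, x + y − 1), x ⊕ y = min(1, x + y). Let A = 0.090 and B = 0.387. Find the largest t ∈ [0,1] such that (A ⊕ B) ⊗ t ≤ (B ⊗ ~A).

A ⊕ B = min(1, 0.090 + 0.387) = min(1, 0.477) = 0.477
So the left factor is A ⊕ B = 0.477.
~A = 1 − 0.090 = 0.910
B ⊗ ~A = max(0, 0.387 + 0.910 − 1) = max(0, 0.297) = 0.297
So the right-hand bound is B ⊗ ~A = 0.297.
The residuum of the Łukasiewicz t-norm gives the supremum: min(1, 1 − 0.477 + 0.297).
1 − 0.477 + 0.297 = 0.820, so t = min(1, 0.820) = 0.820.
Check: 0.477 ⊗ 0.820 = max(0, 0.297) = 0.297 ≤ 0.297.

0.820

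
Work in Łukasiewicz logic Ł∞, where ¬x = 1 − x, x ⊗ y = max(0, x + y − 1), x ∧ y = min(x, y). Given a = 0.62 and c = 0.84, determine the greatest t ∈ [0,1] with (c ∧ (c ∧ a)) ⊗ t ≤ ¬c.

0.54

c ∧ a = min(0.84, 0.62) = 0.62
c ∧ (c ∧ a) = min(0.84, 0.62) = 0.62
So the left factor is c ∧ (c ∧ a) = 0.62.
¬c = 1 − 0.84 = 0.16
So the right-hand bound is ¬c = 0.16.
The residuum of the Łukasiewicz t-norm gives the supremum: min(1, 1 − 0.62 + 0.16).
1 − 0.62 + 0.16 = 0.54, so t = min(1, 0.54) = 0.54.
Check: 0.62 ⊗ 0.54 = max(0, 0.16) = 0.16 ≤ 0.16.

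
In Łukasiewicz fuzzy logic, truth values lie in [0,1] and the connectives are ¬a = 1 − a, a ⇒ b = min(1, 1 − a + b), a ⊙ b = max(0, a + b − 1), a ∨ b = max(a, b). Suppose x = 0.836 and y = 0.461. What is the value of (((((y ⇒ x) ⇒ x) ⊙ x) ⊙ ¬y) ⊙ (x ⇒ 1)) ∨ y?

0.461

y ⇒ x = min(1, 1 − 0.461 + 0.836) = min(1, 1.375) = 1.000
(y ⇒ x) ⇒ x = min(1, 1 − 1.000 + 0.836) = min(1, 0.836) = 0.836
((y ⇒ x) ⇒ x) ⊙ x = max(0, 0.836 + 0.836 − 1) = max(0, 0.672) = 0.672
¬y = 1 − 0.461 = 0.539
(((y ⇒ x) ⇒ x) ⊙ x) ⊙ ¬y = max(0, 0.672 + 0.539 − 1) = max(0, 0.211) = 0.211
x ⇒ 1 = min(1, 1 − 0.836 + 1.000) = min(1, 1.164) = 1.000
((((y ⇒ x) ⇒ x) ⊙ x) ⊙ ¬y) ⊙ (x ⇒ 1) = max(0, 0.211 + 1.000 − 1) = max(0, 0.211) = 0.211
(((((y ⇒ x) ⇒ x) ⊙ x) ⊙ ¬y) ⊙ (x ⇒ 1)) ∨ y = max(0.211, 0.461) = 0.461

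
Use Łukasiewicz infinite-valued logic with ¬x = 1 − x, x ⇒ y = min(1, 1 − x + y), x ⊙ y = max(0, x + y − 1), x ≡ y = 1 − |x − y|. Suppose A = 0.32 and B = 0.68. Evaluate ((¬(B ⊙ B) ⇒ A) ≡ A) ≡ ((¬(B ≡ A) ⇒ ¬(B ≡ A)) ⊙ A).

0.68

B ⊙ B = max(0, 0.68 + 0.68 − 1) = max(0, 0.36) = 0.36
¬(B ⊙ B) = 1 − 0.36 = 0.64
¬(B ⊙ B) ⇒ A = min(1, 1 − 0.64 + 0.32) = min(1, 0.68) = 0.68
(¬(B ⊙ B) ⇒ A) ≡ A = 1 − |0.68 − 0.32| = 1 − 0.36 = 0.64
B ≡ A = 1 − |0.68 − 0.32| = 1 − 0.36 = 0.64
¬(B ≡ A) = 1 − 0.64 = 0.36
¬(B ≡ A) ⇒ ¬(B ≡ A) = min(1, 1 − 0.36 + 0.36) = min(1, 1.00) = 1.00
(¬(B ≡ A) ⇒ ¬(B ≡ A)) ⊙ A = max(0, 1.00 + 0.32 − 1) = max(0, 0.32) = 0.32
((¬(B ⊙ B) ⇒ A) ≡ A) ≡ ((¬(B ≡ A) ⇒ ¬(B ≡ A)) ⊙ A) = 1 − |0.64 − 0.32| = 1 − 0.32 = 0.68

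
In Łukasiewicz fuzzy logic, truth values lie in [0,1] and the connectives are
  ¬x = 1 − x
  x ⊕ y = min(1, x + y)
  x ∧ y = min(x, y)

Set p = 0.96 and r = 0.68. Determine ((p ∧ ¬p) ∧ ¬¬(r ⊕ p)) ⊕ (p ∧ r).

0.72

¬p = 1 − 0.96 = 0.04
p ∧ ¬p = min(0.96, 0.04) = 0.04
r ⊕ p = min(1, 0.68 + 0.96) = min(1, 1.64) = 1.00
¬(r ⊕ p) = 1 − 1.00 = 0.00
¬¬(r ⊕ p) = 1 − 0.00 = 1.00
(p ∧ ¬p) ∧ ¬¬(r ⊕ p) = min(0.04, 1.00) = 0.04
p ∧ r = min(0.96, 0.68) = 0.68
((p ∧ ¬p) ∧ ¬¬(r ⊕ p)) ⊕ (p ∧ r) = min(1, 0.04 + 0.68) = min(1, 0.72) = 0.72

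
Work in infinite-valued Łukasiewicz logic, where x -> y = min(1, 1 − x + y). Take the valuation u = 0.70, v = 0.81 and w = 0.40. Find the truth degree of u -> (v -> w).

0.89

v -> w = min(1, 1 − 0.81 + 0.40) = min(1, 0.59) = 0.59
u -> (v -> w) = min(1, 1 − 0.70 + 0.59) = min(1, 0.89) = 0.89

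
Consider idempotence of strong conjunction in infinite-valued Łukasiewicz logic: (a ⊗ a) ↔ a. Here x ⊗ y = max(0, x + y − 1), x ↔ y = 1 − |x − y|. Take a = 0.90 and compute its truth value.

0.90

a ⊗ a = max(0, 0.90 + 0.90 − 1) = max(0, 0.80) = 0.80
(a ⊗ a) ↔ a = 1 − |0.80 − 0.90| = 1 − 0.10 = 0.90
(The value 0.90 < 1 shows this instance is not satisfied; fails in Ł∞ since a ⊗ a = max(0, 2a−1) ≠ a in general.)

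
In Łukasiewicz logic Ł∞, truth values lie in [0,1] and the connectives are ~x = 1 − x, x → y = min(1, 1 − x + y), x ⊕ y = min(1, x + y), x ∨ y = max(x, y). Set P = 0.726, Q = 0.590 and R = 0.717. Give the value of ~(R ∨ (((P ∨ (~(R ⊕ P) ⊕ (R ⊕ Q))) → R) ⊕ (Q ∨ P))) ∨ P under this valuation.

0.726

R ⊕ P = min(1, 0.717 + 0.726) = min(1, 1.443) = 1.000
~(R ⊕ P) = 1 − 1.000 = 0.000
R ⊕ Q = min(1, 0.717 + 0.590) = min(1, 1.307) = 1.000
~(R ⊕ P) ⊕ (R ⊕ Q) = min(1, 0.000 + 1.000) = min(1, 1.000) = 1.000
P ∨ (~(R ⊕ P) ⊕ (R ⊕ Q)) = max(0.726, 1.000) = 1.000
(P ∨ (~(R ⊕ P) ⊕ (R ⊕ Q))) → R = min(1, 1 − 1.000 + 0.717) = min(1, 0.717) = 0.717
Q ∨ P = max(0.590, 0.726) = 0.726
((P ∨ (~(R ⊕ P) ⊕ (R ⊕ Q))) → R) ⊕ (Q ∨ P) = min(1, 0.717 + 0.726) = min(1, 1.443) = 1.000
R ∨ (((P ∨ (~(R ⊕ P) ⊕ (R ⊕ Q))) → R) ⊕ (Q ∨ P)) = max(0.717, 1.000) = 1.000
~(R ∨ (((P ∨ (~(R ⊕ P) ⊕ (R ⊕ Q))) → R) ⊕ (Q ∨ P))) = 1 − 1.000 = 0.000
~(R ∨ (((P ∨ (~(R ⊕ P) ⊕ (R ⊕ Q))) → R) ⊕ (Q ∨ P))) ∨ P = max(0.000, 0.726) = 0.726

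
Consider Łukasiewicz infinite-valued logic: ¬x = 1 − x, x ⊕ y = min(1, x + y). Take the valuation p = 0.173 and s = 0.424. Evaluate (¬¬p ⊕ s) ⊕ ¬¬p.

0.770

¬p = 1 − 0.173 = 0.827
¬¬p = 1 − 0.827 = 0.173
¬¬p ⊕ s = min(1, 0.173 + 0.424) = min(1, 0.597) = 0.597
(¬¬p ⊕ s) ⊕ ¬¬p = min(1, 0.597 + 0.173) = min(1, 0.770) = 0.770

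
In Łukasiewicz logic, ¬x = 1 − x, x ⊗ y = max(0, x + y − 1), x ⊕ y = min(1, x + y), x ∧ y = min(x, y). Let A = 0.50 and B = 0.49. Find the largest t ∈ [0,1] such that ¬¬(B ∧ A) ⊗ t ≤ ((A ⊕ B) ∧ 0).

B ∧ A = min(0.49, 0.50) = 0.49
¬(B ∧ A) = 1 − 0.49 = 0.51
¬¬(B ∧ A) = 1 − 0.51 = 0.49
So the left factor is ¬¬(B ∧ A) = 0.49.
A ⊕ B = min(1, 0.50 + 0.49) = min(1, 0.99) = 0.99
(A ⊕ B) ∧ 0 = min(0.99, 0.00) = 0.00
So the right-hand bound is (A ⊕ B) ∧ 0 = 0.00.
The residuum of the Łukasiewicz t-norm gives the supremum: min(1, 1 − 0.49 + 0.00).
1 − 0.49 + 0.00 = 0.51, so t = min(1, 0.51) = 0.51.
Check: 0.49 ⊗ 0.51 = max(0, 0.00) = 0.00 ≤ 0.00.

0.51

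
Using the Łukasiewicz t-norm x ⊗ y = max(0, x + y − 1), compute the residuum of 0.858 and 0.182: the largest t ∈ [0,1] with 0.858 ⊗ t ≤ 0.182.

0.324

The residuum of the Łukasiewicz t-norm gives the supremum: min(1, 1 − 0.858 + 0.182).
1 − 0.858 + 0.182 = 0.324, so t = min(1, 0.324) = 0.324.
Check: 0.858 ⊗ 0.324 = max(0, 0.182) = 0.182 ≤ 0.182.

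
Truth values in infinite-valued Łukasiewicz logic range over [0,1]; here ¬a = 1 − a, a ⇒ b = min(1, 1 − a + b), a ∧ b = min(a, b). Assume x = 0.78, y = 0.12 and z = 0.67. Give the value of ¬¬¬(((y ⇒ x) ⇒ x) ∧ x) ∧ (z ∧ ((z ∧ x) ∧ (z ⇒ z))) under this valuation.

0.22

y ⇒ x = min(1, 1 − 0.12 + 0.78) = min(1, 1.66) = 1.00
(y ⇒ x) ⇒ x = min(1, 1 − 1.00 + 0.78) = min(1, 0.78) = 0.78
((y ⇒ x) ⇒ x) ∧ x = min(0.78, 0.78) = 0.78
¬(((y ⇒ x) ⇒ x) ∧ x) = 1 − 0.78 = 0.22
¬¬(((y ⇒ x) ⇒ x) ∧ x) = 1 − 0.22 = 0.78
¬¬¬(((y ⇒ x) ⇒ x) ∧ x) = 1 − 0.78 = 0.22
z ∧ x = min(0.67, 0.78) = 0.67
z ⇒ z = min(1, 1 − 0.67 + 0.67) = min(1, 1.00) = 1.00
(z ∧ x) ∧ (z ⇒ z) = min(0.67, 1.00) = 0.67
z ∧ ((z ∧ x) ∧ (z ⇒ z)) = min(0.67, 0.67) = 0.67
¬¬¬(((y ⇒ x) ⇒ x) ∧ x) ∧ (z ∧ ((z ∧ x) ∧ (z ⇒ z))) = min(0.22, 0.67) = 0.22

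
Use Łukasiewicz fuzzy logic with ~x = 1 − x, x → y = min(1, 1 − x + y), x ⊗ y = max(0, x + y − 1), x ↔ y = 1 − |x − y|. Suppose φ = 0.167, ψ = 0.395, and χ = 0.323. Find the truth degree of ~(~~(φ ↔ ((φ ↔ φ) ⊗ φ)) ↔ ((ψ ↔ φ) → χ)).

0.449

φ ↔ φ = 1 − |0.167 − 0.167| = 1 − 0.000 = 1.000
(φ ↔ φ) ⊗ φ = max(0, 1.000 + 0.167 − 1) = max(0, 0.167) = 0.167
φ ↔ ((φ ↔ φ) ⊗ φ) = 1 − |0.167 − 0.167| = 1 − 0.000 = 1.000
~(φ ↔ ((φ ↔ φ) ⊗ φ)) = 1 − 1.000 = 0.000
~~(φ ↔ ((φ ↔ φ) ⊗ φ)) = 1 − 0.000 = 1.000
ψ ↔ φ = 1 − |0.395 − 0.167| = 1 − 0.228 = 0.772
(ψ ↔ φ) → χ = min(1, 1 − 0.772 + 0.323) = min(1, 0.551) = 0.551
~~(φ ↔ ((φ ↔ φ) ⊗ φ)) ↔ ((ψ ↔ φ) → χ) = 1 − |1.000 − 0.551| = 1 − 0.449 = 0.551
~(~~(φ ↔ ((φ ↔ φ) ⊗ φ)) ↔ ((ψ ↔ φ) → χ)) = 1 − 0.551 = 0.449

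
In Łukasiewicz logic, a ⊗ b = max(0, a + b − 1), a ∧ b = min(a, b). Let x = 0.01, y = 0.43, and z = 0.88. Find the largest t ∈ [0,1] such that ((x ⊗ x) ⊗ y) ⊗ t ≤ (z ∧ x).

1.00

x ⊗ x = max(0, 0.01 + 0.01 − 1) = max(0, -0.98) = 0.00
(x ⊗ x) ⊗ y = max(0, 0.00 + 0.43 − 1) = max(0, -0.57) = 0.00
So the left factor is (x ⊗ x) ⊗ y = 0.00.
z ∧ x = min(0.88, 0.01) = 0.01
So the right-hand bound is z ∧ x = 0.01.
The residuum of the Łukasiewicz t-norm gives the supremum: min(1, 1 − 0.00 + 0.01).
1 − 0.00 + 0.01 = 1.01, so t = min(1, 1.01) = 1.00.
Check: 0.00 ⊗ 1.00 = max(0, 0.00) = 0.00 ≤ 0.01.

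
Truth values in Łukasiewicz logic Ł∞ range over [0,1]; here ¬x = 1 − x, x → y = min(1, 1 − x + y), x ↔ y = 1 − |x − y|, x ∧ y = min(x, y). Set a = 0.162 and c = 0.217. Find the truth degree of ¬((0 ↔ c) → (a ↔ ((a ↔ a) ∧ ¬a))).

0 ↔ c = 1 − |0.000 − 0.217| = 1 − 0.217 = 0.783
a ↔ a = 1 − |0.162 − 0.162| = 1 − 0.000 = 1.000
¬a = 1 − 0.162 = 0.838
(a ↔ a) ∧ ¬a = min(1.000, 0.838) = 0.838
a ↔ ((a ↔ a) ∧ ¬a) = 1 − |0.162 − 0.838| = 1 − 0.676 = 0.324
(0 ↔ c) → (a ↔ ((a ↔ a) ∧ ¬a)) = min(1, 1 − 0.783 + 0.324) = min(1, 0.541) = 0.541
¬((0 ↔ c) → (a ↔ ((a ↔ a) ∧ ¬a))) = 1 − 0.541 = 0.459

0.459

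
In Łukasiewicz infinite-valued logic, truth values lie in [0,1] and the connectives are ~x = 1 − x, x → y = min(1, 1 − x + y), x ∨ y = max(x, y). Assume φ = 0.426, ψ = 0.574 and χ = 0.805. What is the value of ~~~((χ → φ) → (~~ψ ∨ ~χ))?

0.047

χ → φ = min(1, 1 − 0.805 + 0.426) = min(1, 0.621) = 0.621
~ψ = 1 − 0.574 = 0.426
~~ψ = 1 − 0.426 = 0.574
~χ = 1 − 0.805 = 0.195
~~ψ ∨ ~χ = max(0.574, 0.195) = 0.574
(χ → φ) → (~~ψ ∨ ~χ) = min(1, 1 − 0.621 + 0.574) = min(1, 0.953) = 0.953
~((χ → φ) → (~~ψ ∨ ~χ)) = 1 − 0.953 = 0.047
~~((χ → φ) → (~~ψ ∨ ~χ)) = 1 − 0.047 = 0.953
~~~((χ → φ) → (~~ψ ∨ ~χ)) = 1 − 0.953 = 0.047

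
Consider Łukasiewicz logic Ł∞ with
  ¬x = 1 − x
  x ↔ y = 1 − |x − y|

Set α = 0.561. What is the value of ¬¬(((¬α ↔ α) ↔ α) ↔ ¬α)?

¬α = 1 − 0.561 = 0.439
¬α ↔ α = 1 − |0.439 − 0.561| = 1 − 0.122 = 0.878
(¬α ↔ α) ↔ α = 1 − |0.878 − 0.561| = 1 − 0.317 = 0.683
((¬α ↔ α) ↔ α) ↔ ¬α = 1 − |0.683 − 0.439| = 1 − 0.244 = 0.756
¬(((¬α ↔ α) ↔ α) ↔ ¬α) = 1 − 0.756 = 0.244
¬¬(((¬α ↔ α) ↔ α) ↔ ¬α) = 1 − 0.244 = 0.756

0.756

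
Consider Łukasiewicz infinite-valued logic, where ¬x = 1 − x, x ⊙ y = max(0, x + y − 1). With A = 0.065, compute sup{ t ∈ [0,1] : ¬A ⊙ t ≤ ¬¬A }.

¬A = 1 − 0.065 = 0.935
So the left factor is ¬A = 0.935.
¬¬A = 1 − 0.935 = 0.065
So the right-hand bound is ¬¬A = 0.065.
The residuum of the Łukasiewicz t-norm gives the supremum: min(1, 1 − 0.935 + 0.065).
1 − 0.935 + 0.065 = 0.130, so t = min(1, 0.130) = 0.130.
Check: 0.935 ⊙ 0.130 = max(0, 0.065) = 0.065 ≤ 0.065.

0.130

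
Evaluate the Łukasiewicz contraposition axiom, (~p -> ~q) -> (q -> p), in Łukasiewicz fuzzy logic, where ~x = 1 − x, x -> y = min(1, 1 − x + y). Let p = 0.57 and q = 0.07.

~p = 1 − 0.57 = 0.43
~q = 1 − 0.07 = 0.93
~p -> ~q = min(1, 1 − 0.43 + 0.93) = min(1, 1.50) = 1.00
q -> p = min(1, 1 − 0.07 + 0.57) = min(1, 1.50) = 1.00
(~p -> ~q) -> (q -> p) = min(1, 1 − 1.00 + 1.00) = min(1, 1.00) = 1.00
(As expected: an axiom of Ł∞, always 1.)

1.00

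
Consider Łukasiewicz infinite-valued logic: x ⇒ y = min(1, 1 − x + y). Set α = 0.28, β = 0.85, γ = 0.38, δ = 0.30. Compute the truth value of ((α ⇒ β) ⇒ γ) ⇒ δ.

0.92

α ⇒ β = min(1, 1 − 0.28 + 0.85) = min(1, 1.57) = 1.00
(α ⇒ β) ⇒ γ = min(1, 1 − 1.00 + 0.38) = min(1, 0.38) = 0.38
((α ⇒ β) ⇒ γ) ⇒ δ = min(1, 1 − 0.38 + 0.30) = min(1, 0.92) = 0.92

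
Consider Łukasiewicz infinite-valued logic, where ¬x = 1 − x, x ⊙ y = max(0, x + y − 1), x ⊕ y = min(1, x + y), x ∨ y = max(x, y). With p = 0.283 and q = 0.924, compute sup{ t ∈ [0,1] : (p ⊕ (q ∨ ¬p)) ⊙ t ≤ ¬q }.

0.076

¬p = 1 − 0.283 = 0.717
q ∨ ¬p = max(0.924, 0.717) = 0.924
p ⊕ (q ∨ ¬p) = min(1, 0.283 + 0.924) = min(1, 1.207) = 1.000
So the left factor is p ⊕ (q ∨ ¬p) = 1.000.
¬q = 1 − 0.924 = 0.076
So the right-hand bound is ¬q = 0.076.
The residuum of the Łukasiewicz t-norm gives the supremum: min(1, 1 − 1.000 + 0.076).
1 − 1.000 + 0.076 = 0.076, so t = min(1, 0.076) = 0.076.
Check: 1.000 ⊙ 0.076 = max(0, 0.076) = 0.076 ≤ 0.076.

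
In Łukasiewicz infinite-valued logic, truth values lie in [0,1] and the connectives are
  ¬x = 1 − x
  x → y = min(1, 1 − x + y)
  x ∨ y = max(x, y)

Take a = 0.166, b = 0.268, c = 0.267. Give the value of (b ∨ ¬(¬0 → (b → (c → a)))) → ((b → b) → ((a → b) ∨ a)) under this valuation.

¬0 = 1 − 0.000 = 1.000
c → a = min(1, 1 − 0.267 + 0.166) = min(1, 0.899) = 0.899
b → (c → a) = min(1, 1 − 0.268 + 0.899) = min(1, 1.631) = 1.000
¬0 → (b → (c → a)) = min(1, 1 − 1.000 + 1.000) = min(1, 1.000) = 1.000
¬(¬0 → (b → (c → a))) = 1 − 1.000 = 0.000
b ∨ ¬(¬0 → (b → (c → a))) = max(0.268, 0.000) = 0.268
b → b = min(1, 1 − 0.268 + 0.268) = min(1, 1.000) = 1.000
a → b = min(1, 1 − 0.166 + 0.268) = min(1, 1.102) = 1.000
(a → b) ∨ a = max(1.000, 0.166) = 1.000
(b → b) → ((a → b) ∨ a) = min(1, 1 − 1.000 + 1.000) = min(1, 1.000) = 1.000
(b ∨ ¬(¬0 → (b → (c → a)))) → ((b → b) → ((a → b) ∨ a)) = min(1, 1 − 0.268 + 1.000) = min(1, 1.732) = 1.000

1.000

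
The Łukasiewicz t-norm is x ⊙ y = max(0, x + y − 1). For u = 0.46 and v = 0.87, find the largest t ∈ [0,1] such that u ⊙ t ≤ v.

The residuum of the Łukasiewicz t-norm gives the supremum: min(1, 1 − 0.46 + 0.87).
1 − 0.46 + 0.87 = 1.41, so t = min(1, 1.41) = 1.00.
Check: 0.46 ⊙ 1.00 = max(0, 0.46) = 0.46 ≤ 0.87.

1.00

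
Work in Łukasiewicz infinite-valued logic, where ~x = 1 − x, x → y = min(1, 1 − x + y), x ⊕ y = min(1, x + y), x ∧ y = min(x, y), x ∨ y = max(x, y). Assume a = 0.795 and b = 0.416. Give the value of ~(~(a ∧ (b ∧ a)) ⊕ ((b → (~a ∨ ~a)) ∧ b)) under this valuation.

b ∧ a = min(0.416, 0.795) = 0.416
a ∧ (b ∧ a) = min(0.795, 0.416) = 0.416
~(a ∧ (b ∧ a)) = 1 − 0.416 = 0.584
~a = 1 − 0.795 = 0.205
~a ∨ ~a = max(0.205, 0.205) = 0.205
b → (~a ∨ ~a) = min(1, 1 − 0.416 + 0.205) = min(1, 0.789) = 0.789
(b → (~a ∨ ~a)) ∧ b = min(0.789, 0.416) = 0.416
~(a ∧ (b ∧ a)) ⊕ ((b → (~a ∨ ~a)) ∧ b) = min(1, 0.584 + 0.416) = min(1, 1.000) = 1.000
~(~(a ∧ (b ∧ a)) ⊕ ((b → (~a ∨ ~a)) ∧ b)) = 1 − 1.000 = 0.000

0.000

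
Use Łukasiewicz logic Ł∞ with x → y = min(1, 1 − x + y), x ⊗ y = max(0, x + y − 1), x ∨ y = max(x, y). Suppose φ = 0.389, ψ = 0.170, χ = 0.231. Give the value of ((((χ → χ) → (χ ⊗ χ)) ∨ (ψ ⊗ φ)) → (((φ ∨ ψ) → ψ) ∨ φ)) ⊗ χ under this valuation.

0.231

χ → χ = min(1, 1 − 0.231 + 0.231) = min(1, 1.000) = 1.000
χ ⊗ χ = max(0, 0.231 + 0.231 − 1) = max(0, -0.538) = 0.000
(χ → χ) → (χ ⊗ χ) = min(1, 1 − 1.000 + 0.000) = min(1, 0.000) = 0.000
ψ ⊗ φ = max(0, 0.170 + 0.389 − 1) = max(0, -0.441) = 0.000
((χ → χ) → (χ ⊗ χ)) ∨ (ψ ⊗ φ) = max(0.000, 0.000) = 0.000
φ ∨ ψ = max(0.389, 0.170) = 0.389
(φ ∨ ψ) → ψ = min(1, 1 − 0.389 + 0.170) = min(1, 0.781) = 0.781
((φ ∨ ψ) → ψ) ∨ φ = max(0.781, 0.389) = 0.781
(((χ → χ) → (χ ⊗ χ)) ∨ (ψ ⊗ φ)) → (((φ ∨ ψ) → ψ) ∨ φ) = min(1, 1 − 0.000 + 0.781) = min(1, 1.781) = 1.000
((((χ → χ) → (χ ⊗ χ)) ∨ (ψ ⊗ φ)) → (((φ ∨ ψ) → ψ) ∨ φ)) ⊗ χ = max(0, 1.000 + 0.231 − 1) = max(0, 0.231) = 0.231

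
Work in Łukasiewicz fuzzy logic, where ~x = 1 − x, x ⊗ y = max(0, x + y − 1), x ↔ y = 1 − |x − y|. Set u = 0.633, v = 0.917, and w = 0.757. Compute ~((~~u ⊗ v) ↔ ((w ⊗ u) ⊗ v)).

~u = 1 − 0.633 = 0.367
~~u = 1 − 0.367 = 0.633
~~u ⊗ v = max(0, 0.633 + 0.917 − 1) = max(0, 0.550) = 0.550
w ⊗ u = max(0, 0.757 + 0.633 − 1) = max(0, 0.390) = 0.390
(w ⊗ u) ⊗ v = max(0, 0.390 + 0.917 − 1) = max(0, 0.307) = 0.307
(~~u ⊗ v) ↔ ((w ⊗ u) ⊗ v) = 1 − |0.550 − 0.307| = 1 − 0.243 = 0.757
~((~~u ⊗ v) ↔ ((w ⊗ u) ⊗ v)) = 1 − 0.757 = 0.243

0.243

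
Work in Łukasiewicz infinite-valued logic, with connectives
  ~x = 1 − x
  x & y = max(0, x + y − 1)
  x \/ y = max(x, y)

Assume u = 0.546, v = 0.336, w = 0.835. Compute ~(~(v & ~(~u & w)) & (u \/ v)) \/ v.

~u = 1 − 0.546 = 0.454
~u & w = max(0, 0.454 + 0.835 − 1) = max(0, 0.289) = 0.289
~(~u & w) = 1 − 0.289 = 0.711
v & ~(~u & w) = max(0, 0.336 + 0.711 − 1) = max(0, 0.047) = 0.047
~(v & ~(~u & w)) = 1 − 0.047 = 0.953
u \/ v = max(0.546, 0.336) = 0.546
~(v & ~(~u & w)) & (u \/ v) = max(0, 0.953 + 0.546 − 1) = max(0, 0.499) = 0.499
~(~(v & ~(~u & w)) & (u \/ v)) = 1 − 0.499 = 0.501
~(~(v & ~(~u & w)) & (u \/ v)) \/ v = max(0.501, 0.336) = 0.501

0.501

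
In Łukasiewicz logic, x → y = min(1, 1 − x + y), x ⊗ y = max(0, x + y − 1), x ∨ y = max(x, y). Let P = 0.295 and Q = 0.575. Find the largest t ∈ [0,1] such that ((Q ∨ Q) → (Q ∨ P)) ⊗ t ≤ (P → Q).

Q ∨ Q = max(0.575, 0.575) = 0.575
Q ∨ P = max(0.575, 0.295) = 0.575
(Q ∨ Q) → (Q ∨ P) = min(1, 1 − 0.575 + 0.575) = min(1, 1.000) = 1.000
So the left factor is (Q ∨ Q) → (Q ∨ P) = 1.000.
P → Q = min(1, 1 − 0.295 + 0.575) = min(1, 1.280) = 1.000
So the right-hand bound is P → Q = 1.000.
The residuum of the Łukasiewicz t-norm gives the supremum: min(1, 1 − 1.000 + 1.000).
1 − 1.000 + 1.000 = 1.000, so t = min(1, 1.000) = 1.000.
Check: 1.000 ⊗ 1.000 = max(0, 1.000) = 1.000 ≤ 1.000.

1.000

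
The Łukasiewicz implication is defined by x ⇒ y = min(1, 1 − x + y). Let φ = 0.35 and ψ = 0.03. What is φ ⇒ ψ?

φ ⇒ ψ = min(1, 1 − 0.35 + 0.03) = min(1, 0.68) = 0.68
For comparison, the Gödel implication (1 if x ≤ y else y) would give 0.03.

0.68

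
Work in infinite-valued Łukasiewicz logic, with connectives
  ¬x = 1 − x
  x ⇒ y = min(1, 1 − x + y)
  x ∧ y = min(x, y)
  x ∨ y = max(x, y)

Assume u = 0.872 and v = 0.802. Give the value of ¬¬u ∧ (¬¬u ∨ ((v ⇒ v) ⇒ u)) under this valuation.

¬u = 1 − 0.872 = 0.128
¬¬u = 1 − 0.128 = 0.872
v ⇒ v = min(1, 1 − 0.802 + 0.802) = min(1, 1.000) = 1.000
(v ⇒ v) ⇒ u = min(1, 1 − 1.000 + 0.872) = min(1, 0.872) = 0.872
¬¬u ∨ ((v ⇒ v) ⇒ u) = max(0.872, 0.872) = 0.872
¬¬u ∧ (¬¬u ∨ ((v ⇒ v) ⇒ u)) = min(0.872, 0.872) = 0.872

0.872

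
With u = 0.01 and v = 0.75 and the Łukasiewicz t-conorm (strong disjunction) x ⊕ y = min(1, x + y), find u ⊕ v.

u ⊕ v = min(1, 0.01 + 0.75) = min(1, 0.76) = 0.76
For comparison, the Gödel t-conorm max(x, y) would give 0.75.

0.76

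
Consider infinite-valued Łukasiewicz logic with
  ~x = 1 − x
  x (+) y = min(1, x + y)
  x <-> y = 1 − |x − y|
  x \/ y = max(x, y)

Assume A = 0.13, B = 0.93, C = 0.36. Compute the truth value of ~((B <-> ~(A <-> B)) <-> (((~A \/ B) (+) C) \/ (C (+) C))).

0.13

A <-> B = 1 − |0.13 − 0.93| = 1 − 0.80 = 0.20
~(A <-> B) = 1 − 0.20 = 0.80
B <-> ~(A <-> B) = 1 − |0.93 − 0.80| = 1 − 0.13 = 0.87
~A = 1 − 0.13 = 0.87
~A \/ B = max(0.87, 0.93) = 0.93
(~A \/ B) (+) C = min(1, 0.93 + 0.36) = min(1, 1.29) = 1.00
C (+) C = min(1, 0.36 + 0.36) = min(1, 0.72) = 0.72
((~A \/ B) (+) C) \/ (C (+) C) = max(1.00, 0.72) = 1.00
(B <-> ~(A <-> B)) <-> (((~A \/ B) (+) C) \/ (C (+) C)) = 1 − |0.87 − 1.00| = 1 − 0.13 = 0.87
~((B <-> ~(A <-> B)) <-> (((~A \/ B) (+) C) \/ (C (+) C))) = 1 − 0.87 = 0.13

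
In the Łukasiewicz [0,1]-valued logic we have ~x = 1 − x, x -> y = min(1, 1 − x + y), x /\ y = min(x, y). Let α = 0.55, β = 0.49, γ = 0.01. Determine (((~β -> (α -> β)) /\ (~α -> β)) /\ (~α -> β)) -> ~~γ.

~β = 1 − 0.49 = 0.51
α -> β = min(1, 1 − 0.55 + 0.49) = min(1, 0.94) = 0.94
~β -> (α -> β) = min(1, 1 − 0.51 + 0.94) = min(1, 1.43) = 1.00
~α = 1 − 0.55 = 0.45
~α -> β = min(1, 1 − 0.45 + 0.49) = min(1, 1.04) = 1.00
(~β -> (α -> β)) /\ (~α -> β) = min(1.00, 1.00) = 1.00
((~β -> (α -> β)) /\ (~α -> β)) /\ (~α -> β) = min(1.00, 1.00) = 1.00
~γ = 1 − 0.01 = 0.99
~~γ = 1 − 0.99 = 0.01
(((~β -> (α -> β)) /\ (~α -> β)) /\ (~α -> β)) -> ~~γ = min(1, 1 − 1.00 + 0.01) = min(1, 0.01) = 0.01

0.01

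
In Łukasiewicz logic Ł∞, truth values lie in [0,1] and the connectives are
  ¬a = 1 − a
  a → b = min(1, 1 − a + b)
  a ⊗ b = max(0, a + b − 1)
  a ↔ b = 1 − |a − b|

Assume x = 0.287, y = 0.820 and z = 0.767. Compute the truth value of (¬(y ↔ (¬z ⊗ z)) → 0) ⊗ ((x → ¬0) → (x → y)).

¬z = 1 − 0.767 = 0.233
¬z ⊗ z = max(0, 0.233 + 0.767 − 1) = max(0, 0.000) = 0.000
y ↔ (¬z ⊗ z) = 1 − |0.820 − 0.000| = 1 − 0.820 = 0.180
¬(y ↔ (¬z ⊗ z)) = 1 − 0.180 = 0.820
¬(y ↔ (¬z ⊗ z)) → 0 = min(1, 1 − 0.820 + 0.000) = min(1, 0.180) = 0.180
¬0 = 1 − 0.000 = 1.000
x → ¬0 = min(1, 1 − 0.287 + 1.000) = min(1, 1.713) = 1.000
x → y = min(1, 1 − 0.287 + 0.820) = min(1, 1.533) = 1.000
(x → ¬0) → (x → y) = min(1, 1 − 1.000 + 1.000) = min(1, 1.000) = 1.000
(¬(y ↔ (¬z ⊗ z)) → 0) ⊗ ((x → ¬0) → (x → y)) = max(0, 0.180 + 1.000 − 1) = max(0, 0.180) = 0.180

0.180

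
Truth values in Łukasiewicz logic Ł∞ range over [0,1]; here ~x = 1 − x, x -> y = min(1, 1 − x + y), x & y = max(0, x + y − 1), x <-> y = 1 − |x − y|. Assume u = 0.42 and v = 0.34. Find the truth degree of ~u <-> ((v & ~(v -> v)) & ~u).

~u = 1 − 0.42 = 0.58
v -> v = min(1, 1 − 0.34 + 0.34) = min(1, 1.00) = 1.00
~(v -> v) = 1 − 1.00 = 0.00
v & ~(v -> v) = max(0, 0.34 + 0.00 − 1) = max(0, -0.66) = 0.00
(v & ~(v -> v)) & ~u = max(0, 0.00 + 0.58 − 1) = max(0, -0.42) = 0.00
~u <-> ((v & ~(v -> v)) & ~u) = 1 − |0.58 − 0.00| = 1 − 0.58 = 0.42

0.42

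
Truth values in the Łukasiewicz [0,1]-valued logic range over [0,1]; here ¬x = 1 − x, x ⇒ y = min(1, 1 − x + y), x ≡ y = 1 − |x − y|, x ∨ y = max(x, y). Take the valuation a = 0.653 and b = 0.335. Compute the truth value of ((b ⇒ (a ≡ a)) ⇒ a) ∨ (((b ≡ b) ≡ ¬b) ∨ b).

a ≡ a = 1 − |0.653 − 0.653| = 1 − 0.000 = 1.000
b ⇒ (a ≡ a) = min(1, 1 − 0.335 + 1.000) = min(1, 1.665) = 1.000
(b ⇒ (a ≡ a)) ⇒ a = min(1, 1 − 1.000 + 0.653) = min(1, 0.653) = 0.653
b ≡ b = 1 − |0.335 − 0.335| = 1 − 0.000 = 1.000
¬b = 1 − 0.335 = 0.665
(b ≡ b) ≡ ¬b = 1 − |1.000 − 0.665| = 1 − 0.335 = 0.665
((b ≡ b) ≡ ¬b) ∨ b = max(0.665, 0.335) = 0.665
((b ⇒ (a ≡ a)) ⇒ a) ∨ (((b ≡ b) ≡ ¬b) ∨ b) = max(0.653, 0.665) = 0.665

0.665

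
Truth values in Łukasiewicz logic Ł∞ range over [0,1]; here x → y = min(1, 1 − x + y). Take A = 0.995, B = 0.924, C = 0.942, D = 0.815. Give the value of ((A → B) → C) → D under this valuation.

A → B = min(1, 1 − 0.995 + 0.924) = min(1, 0.929) = 0.929
(A → B) → C = min(1, 1 − 0.929 + 0.942) = min(1, 1.013) = 1.000
((A → B) → C) → D = min(1, 1 − 1.000 + 0.815) = min(1, 0.815) = 0.815

0.815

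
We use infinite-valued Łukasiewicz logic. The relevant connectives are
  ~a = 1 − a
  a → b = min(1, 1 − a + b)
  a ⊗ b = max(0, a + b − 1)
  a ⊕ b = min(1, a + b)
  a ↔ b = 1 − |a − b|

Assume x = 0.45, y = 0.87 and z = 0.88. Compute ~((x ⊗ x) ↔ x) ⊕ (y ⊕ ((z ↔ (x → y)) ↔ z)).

1.00

x ⊗ x = max(0, 0.45 + 0.45 − 1) = max(0, -0.10) = 0.00
(x ⊗ x) ↔ x = 1 − |0.00 − 0.45| = 1 − 0.45 = 0.55
~((x ⊗ x) ↔ x) = 1 − 0.55 = 0.45
x → y = min(1, 1 − 0.45 + 0.87) = min(1, 1.42) = 1.00
z ↔ (x → y) = 1 − |0.88 − 1.00| = 1 − 0.12 = 0.88
(z ↔ (x → y)) ↔ z = 1 − |0.88 − 0.88| = 1 − 0.00 = 1.00
y ⊕ ((z ↔ (x → y)) ↔ z) = min(1, 0.87 + 1.00) = min(1, 1.87) = 1.00
~((x ⊗ x) ↔ x) ⊕ (y ⊕ ((z ↔ (x → y)) ↔ z)) = min(1, 0.45 + 1.00) = min(1, 1.45) = 1.00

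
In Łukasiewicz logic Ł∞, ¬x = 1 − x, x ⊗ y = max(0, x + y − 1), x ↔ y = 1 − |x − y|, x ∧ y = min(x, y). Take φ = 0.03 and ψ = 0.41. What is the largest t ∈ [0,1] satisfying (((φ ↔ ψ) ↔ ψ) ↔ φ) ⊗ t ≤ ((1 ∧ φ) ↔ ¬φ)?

φ ↔ ψ = 1 − |0.03 − 0.41| = 1 − 0.38 = 0.62
(φ ↔ ψ) ↔ ψ = 1 − |0.62 − 0.41| = 1 − 0.21 = 0.79
((φ ↔ ψ) ↔ ψ) ↔ φ = 1 − |0.79 − 0.03| = 1 − 0.76 = 0.24
So the left factor is ((φ ↔ ψ) ↔ ψ) ↔ φ = 0.24.
1 ∧ φ = min(1.00, 0.03) = 0.03
¬φ = 1 − 0.03 = 0.97
(1 ∧ φ) ↔ ¬φ = 1 − |0.03 − 0.97| = 1 − 0.94 = 0.06
So the right-hand bound is (1 ∧ φ) ↔ ¬φ = 0.06.
The residuum of the Łukasiewicz t-norm gives the supremum: min(1, 1 − 0.24 + 0.06).
1 − 0.24 + 0.06 = 0.82, so t = min(1, 0.82) = 0.82.
Check: 0.24 ⊗ 0.82 = max(0, 0.06) = 0.06 ≤ 0.06.

0.82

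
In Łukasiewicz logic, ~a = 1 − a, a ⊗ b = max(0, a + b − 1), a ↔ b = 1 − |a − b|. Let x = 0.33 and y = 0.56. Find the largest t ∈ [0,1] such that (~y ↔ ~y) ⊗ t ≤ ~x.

~y = 1 − 0.56 = 0.44
~y ↔ ~y = 1 − |0.44 − 0.44| = 1 − 0.00 = 1.00
So the left factor is ~y ↔ ~y = 1.00.
~x = 1 − 0.33 = 0.67
So the right-hand bound is ~x = 0.67.
The residuum of the Łukasiewicz t-norm gives the supremum: min(1, 1 − 1.00 + 0.67).
1 − 1.00 + 0.67 = 0.67, so t = min(1, 0.67) = 0.67.
Check: 1.00 ⊗ 0.67 = max(0, 0.67) = 0.67 ≤ 0.67.

0.67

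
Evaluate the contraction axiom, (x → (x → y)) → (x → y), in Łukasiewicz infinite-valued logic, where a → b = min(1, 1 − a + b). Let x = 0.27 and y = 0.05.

x → y = min(1, 1 − 0.27 + 0.05) = min(1, 0.78) = 0.78
x → (x → y) = min(1, 1 − 0.27 + 0.78) = min(1, 1.51) = 1.00
(x → (x → y)) → (x → y) = min(1, 1 − 1.00 + 0.78) = min(1, 0.78) = 0.78
(The value 0.78 < 1 shows this instance is not satisfied; fails in Ł∞ (the t-norm is not idempotent).)

0.78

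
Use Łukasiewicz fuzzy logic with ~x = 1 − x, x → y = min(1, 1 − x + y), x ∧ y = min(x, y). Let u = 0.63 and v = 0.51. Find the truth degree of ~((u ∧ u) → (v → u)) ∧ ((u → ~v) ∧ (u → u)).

0.00

u ∧ u = min(0.63, 0.63) = 0.63
v → u = min(1, 1 − 0.51 + 0.63) = min(1, 1.12) = 1.00
(u ∧ u) → (v → u) = min(1, 1 − 0.63 + 1.00) = min(1, 1.37) = 1.00
~((u ∧ u) → (v → u)) = 1 − 1.00 = 0.00
~v = 1 − 0.51 = 0.49
u → ~v = min(1, 1 − 0.63 + 0.49) = min(1, 0.86) = 0.86
u → u = min(1, 1 − 0.63 + 0.63) = min(1, 1.00) = 1.00
(u → ~v) ∧ (u → u) = min(0.86, 1.00) = 0.86
~((u ∧ u) → (v → u)) ∧ ((u → ~v) ∧ (u → u)) = min(0.00, 0.86) = 0.00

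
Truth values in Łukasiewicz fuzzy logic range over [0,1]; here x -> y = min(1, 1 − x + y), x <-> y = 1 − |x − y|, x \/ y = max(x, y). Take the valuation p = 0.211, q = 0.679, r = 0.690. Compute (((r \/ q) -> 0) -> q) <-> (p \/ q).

0.679

r \/ q = max(0.690, 0.679) = 0.690
(r \/ q) -> 0 = min(1, 1 − 0.690 + 0.000) = min(1, 0.310) = 0.310
((r \/ q) -> 0) -> q = min(1, 1 − 0.310 + 0.679) = min(1, 1.369) = 1.000
p \/ q = max(0.211, 0.679) = 0.679
(((r \/ q) -> 0) -> q) <-> (p \/ q) = 1 − |1.000 − 0.679| = 1 − 0.321 = 0.679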